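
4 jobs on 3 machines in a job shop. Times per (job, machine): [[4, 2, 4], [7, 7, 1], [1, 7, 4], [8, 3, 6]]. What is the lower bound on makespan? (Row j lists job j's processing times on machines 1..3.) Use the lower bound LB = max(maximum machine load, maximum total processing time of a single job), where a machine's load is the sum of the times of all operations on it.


Machine loads:
  Machine 1: 4 + 7 + 1 + 8 = 20
  Machine 2: 2 + 7 + 7 + 3 = 19
  Machine 3: 4 + 1 + 4 + 6 = 15
Max machine load = 20
Job totals:
  Job 1: 10
  Job 2: 15
  Job 3: 12
  Job 4: 17
Max job total = 17
Lower bound = max(20, 17) = 20

20


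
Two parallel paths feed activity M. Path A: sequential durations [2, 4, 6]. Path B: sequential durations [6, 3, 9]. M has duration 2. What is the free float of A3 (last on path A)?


ES(A3) = sum of predecessors on chain A = 6
EF(A3) = ES + duration = 6 + 6 = 12
Successor of A3 is M. ES(M) = max(sum(A), sum(B)) = max(12, 18) = 18
Free float = ES(successor) - EF(current) = 18 - 12 = 6

6


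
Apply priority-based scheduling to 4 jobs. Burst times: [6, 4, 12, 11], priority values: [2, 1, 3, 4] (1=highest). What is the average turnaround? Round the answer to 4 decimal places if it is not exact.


Sort by priority (ascending = highest first):
Order: [(1, 4), (2, 6), (3, 12), (4, 11)]
Completion times:
  Priority 1, burst=4, C=4
  Priority 2, burst=6, C=10
  Priority 3, burst=12, C=22
  Priority 4, burst=11, C=33
Average turnaround = 69/4 = 17.25

17.25


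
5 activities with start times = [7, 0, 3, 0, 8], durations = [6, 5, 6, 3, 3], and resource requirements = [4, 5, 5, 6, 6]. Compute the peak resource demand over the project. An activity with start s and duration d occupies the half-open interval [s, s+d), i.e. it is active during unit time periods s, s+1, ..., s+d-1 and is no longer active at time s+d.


Each activity i is active on [start_i, start_i + duration_i).
Compute total resource usage per time slot:
  t=0: active resources = [5, 6], total = 11
  t=1: active resources = [5, 6], total = 11
  t=2: active resources = [5, 6], total = 11
  t=3: active resources = [5, 5], total = 10
  t=4: active resources = [5, 5], total = 10
  t=5: active resources = [5], total = 5
  t=6: active resources = [5], total = 5
  t=7: active resources = [4, 5], total = 9
  t=8: active resources = [4, 5, 6], total = 15
  t=9: active resources = [4, 6], total = 10
  t=10: active resources = [4, 6], total = 10
  t=11: active resources = [4], total = 4
  t=12: active resources = [4], total = 4
Peak resource demand = 15

15


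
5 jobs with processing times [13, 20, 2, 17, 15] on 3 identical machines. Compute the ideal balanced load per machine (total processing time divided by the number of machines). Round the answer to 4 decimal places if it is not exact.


Total processing time = 13 + 20 + 2 + 17 + 15 = 67
Number of machines = 3
Ideal balanced load = 67 / 3 = 22.3333

22.3333


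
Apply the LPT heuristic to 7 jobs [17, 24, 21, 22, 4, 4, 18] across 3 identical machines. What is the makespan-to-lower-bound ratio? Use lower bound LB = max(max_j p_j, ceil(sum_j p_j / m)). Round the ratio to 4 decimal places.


LPT order: [24, 22, 21, 18, 17, 4, 4]
Machine loads after assignment: [32, 39, 39]
LPT makespan = 39
Lower bound = max(max_job, ceil(total/3)) = max(24, 37) = 37
Ratio = 39 / 37 = 1.0541

1.0541


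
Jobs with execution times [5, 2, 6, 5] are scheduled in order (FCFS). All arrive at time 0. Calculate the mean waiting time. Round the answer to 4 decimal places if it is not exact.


FCFS order (as given): [5, 2, 6, 5]
Waiting times:
  Job 1: wait = 0
  Job 2: wait = 5
  Job 3: wait = 7
  Job 4: wait = 13
Sum of waiting times = 25
Average waiting time = 25/4 = 6.25

6.25


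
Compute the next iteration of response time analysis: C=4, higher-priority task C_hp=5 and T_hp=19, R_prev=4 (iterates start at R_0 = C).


R_next = C + ceil(R_prev / T_hp) * C_hp
ceil(4 / 19) = ceil(0.2105) = 1
Interference = 1 * 5 = 5
R_next = 4 + 5 = 9

9


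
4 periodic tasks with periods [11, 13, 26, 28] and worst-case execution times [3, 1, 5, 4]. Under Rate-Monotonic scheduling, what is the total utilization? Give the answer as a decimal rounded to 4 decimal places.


Compute individual utilizations (exact fractions):
  Task 1: C/T = 3/11 (approx. 0.2727)
  Task 2: C/T = 1/13 (approx. 0.0769)
  Task 3: C/T = 5/26 (approx. 0.1923)
  Task 4: C/T = 4/28 = 1/7 (approx. 0.1429)
Total utilization U = 3/11 + 1/13 + 5/26 + 1/7 = 1371/2002
Rounded to 4 decimal places: U = 0.6848
RM (Liu & Layland) bound for 4 tasks = 0.756828; compare with U = 1371/2002 (approx. 0.684815)
U <= bound, so schedulable by RM sufficient condition.

0.6848


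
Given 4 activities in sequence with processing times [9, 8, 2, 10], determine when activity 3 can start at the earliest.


Activity 3 starts after activities 1 through 2 complete.
Predecessor durations: [9, 8]
ES = 9 + 8 = 17

17


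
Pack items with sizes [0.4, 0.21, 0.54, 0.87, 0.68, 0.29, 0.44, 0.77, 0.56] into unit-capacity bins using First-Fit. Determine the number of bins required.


Place items sequentially using First-Fit:
  Item 0.4 -> new Bin 1
  Item 0.21 -> Bin 1 (now 0.61)
  Item 0.54 -> new Bin 2
  Item 0.87 -> new Bin 3
  Item 0.68 -> new Bin 4
  Item 0.29 -> Bin 1 (now 0.9)
  Item 0.44 -> Bin 2 (now 0.98)
  Item 0.77 -> new Bin 5
  Item 0.56 -> new Bin 6
Total bins used = 6

6


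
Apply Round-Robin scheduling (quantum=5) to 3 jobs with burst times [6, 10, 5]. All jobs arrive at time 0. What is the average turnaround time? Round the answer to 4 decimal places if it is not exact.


Time quantum = 5
Execution trace:
  J1 runs 5 units, time = 5
  J2 runs 5 units, time = 10
  J3 runs 5 units, time = 15
  J1 runs 1 units, time = 16
  J2 runs 5 units, time = 21
Finish times: [16, 21, 15]
Average turnaround = 52/3 = 17.3333

17.3333


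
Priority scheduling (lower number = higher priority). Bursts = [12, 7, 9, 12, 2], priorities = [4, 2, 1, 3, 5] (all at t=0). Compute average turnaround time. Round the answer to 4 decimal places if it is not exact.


Sort by priority (ascending = highest first):
Order: [(1, 9), (2, 7), (3, 12), (4, 12), (5, 2)]
Completion times:
  Priority 1, burst=9, C=9
  Priority 2, burst=7, C=16
  Priority 3, burst=12, C=28
  Priority 4, burst=12, C=40
  Priority 5, burst=2, C=42
Average turnaround = 135/5 = 27.0

27.0


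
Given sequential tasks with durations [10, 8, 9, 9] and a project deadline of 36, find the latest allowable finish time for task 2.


LF(activity 2) = deadline - sum of successor durations
Successors: activities 3 through 4 with durations [9, 9]
Sum of successor durations = 18
LF = 36 - 18 = 18

18


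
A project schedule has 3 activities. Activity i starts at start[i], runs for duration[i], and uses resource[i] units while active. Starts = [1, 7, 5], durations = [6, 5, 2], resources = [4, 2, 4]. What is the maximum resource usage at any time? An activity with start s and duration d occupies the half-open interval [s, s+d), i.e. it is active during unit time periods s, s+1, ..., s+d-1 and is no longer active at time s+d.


Each activity i is active on [start_i, start_i + duration_i).
Compute total resource usage per time slot:
  t=0: active resources = [], total = 0
  t=1: active resources = [4], total = 4
  t=2: active resources = [4], total = 4
  t=3: active resources = [4], total = 4
  t=4: active resources = [4], total = 4
  t=5: active resources = [4, 4], total = 8
  t=6: active resources = [4, 4], total = 8
  t=7: active resources = [2], total = 2
  t=8: active resources = [2], total = 2
  t=9: active resources = [2], total = 2
  t=10: active resources = [2], total = 2
  t=11: active resources = [2], total = 2
Peak resource demand = 8

8


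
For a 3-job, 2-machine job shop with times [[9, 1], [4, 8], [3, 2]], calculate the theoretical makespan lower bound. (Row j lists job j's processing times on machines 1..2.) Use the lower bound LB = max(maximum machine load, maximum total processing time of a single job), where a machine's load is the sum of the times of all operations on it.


Machine loads:
  Machine 1: 9 + 4 + 3 = 16
  Machine 2: 1 + 8 + 2 = 11
Max machine load = 16
Job totals:
  Job 1: 10
  Job 2: 12
  Job 3: 5
Max job total = 12
Lower bound = max(16, 12) = 16

16


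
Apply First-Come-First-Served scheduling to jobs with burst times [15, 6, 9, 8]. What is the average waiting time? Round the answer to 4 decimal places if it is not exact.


FCFS order (as given): [15, 6, 9, 8]
Waiting times:
  Job 1: wait = 0
  Job 2: wait = 15
  Job 3: wait = 21
  Job 4: wait = 30
Sum of waiting times = 66
Average waiting time = 66/4 = 16.5

16.5


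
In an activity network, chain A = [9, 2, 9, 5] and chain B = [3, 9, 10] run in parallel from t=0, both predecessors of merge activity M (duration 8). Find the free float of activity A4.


ES(A4) = sum of predecessors on chain A = 20
EF(A4) = ES + duration = 20 + 5 = 25
Successor of A4 is M. ES(M) = max(sum(A), sum(B)) = max(25, 22) = 25
Free float = ES(successor) - EF(current) = 25 - 25 = 0

0


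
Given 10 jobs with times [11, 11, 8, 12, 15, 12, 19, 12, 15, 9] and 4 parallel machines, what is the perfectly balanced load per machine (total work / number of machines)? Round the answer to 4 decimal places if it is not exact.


Total processing time = 11 + 11 + 8 + 12 + 15 + 12 + 19 + 12 + 15 + 9 = 124
Number of machines = 4
Ideal balanced load = 124 / 4 = 31.0

31.0


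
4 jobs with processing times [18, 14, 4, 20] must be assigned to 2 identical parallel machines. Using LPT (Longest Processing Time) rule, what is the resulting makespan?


Sort jobs in decreasing order (LPT): [20, 18, 14, 4]
Assign each job to the least loaded machine:
  Machine 1: jobs [20, 4], load = 24
  Machine 2: jobs [18, 14], load = 32
Makespan = max load = 32

32


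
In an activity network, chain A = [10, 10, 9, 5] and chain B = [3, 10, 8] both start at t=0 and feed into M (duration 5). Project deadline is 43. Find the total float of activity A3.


Forward pass: ES(A3) = sum of predecessors on chain A = 20
EF = ES + duration = 20 + 9 = 29
Backward pass: LF(M) = deadline = 43; LS(M) = 43 - 5 = 38
LF(A3) = LS(M) - sum(successors on chain A) = 38 - 5 = 33
LS = LF - duration = 33 - 9 = 24
Total float = LS - ES = 24 - 20 = 4

4


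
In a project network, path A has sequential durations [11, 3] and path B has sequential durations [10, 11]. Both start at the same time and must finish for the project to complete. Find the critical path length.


Path A total = 11 + 3 = 14
Path B total = 10 + 11 = 21
Critical path = longest path = max(14, 21) = 21

21


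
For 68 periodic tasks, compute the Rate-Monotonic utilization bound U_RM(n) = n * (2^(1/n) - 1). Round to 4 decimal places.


Compute 2^(1/68) = 1.0102454700
Subtract 1: 1.0102454700 - 1 = 0.0102454700
Multiply by n: 68 * 0.0102454700 = 0.6966919600
Round to 4 dp: 0.6967

0.6967


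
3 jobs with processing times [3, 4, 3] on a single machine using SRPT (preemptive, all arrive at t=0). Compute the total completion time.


Since all jobs arrive at t=0, SRPT equals SPT ordering.
SPT order: [3, 3, 4]
Completion times:
  Job 1: p=3, C=3
  Job 2: p=3, C=6
  Job 3: p=4, C=10
Total completion time = 3 + 6 + 10 = 19

19


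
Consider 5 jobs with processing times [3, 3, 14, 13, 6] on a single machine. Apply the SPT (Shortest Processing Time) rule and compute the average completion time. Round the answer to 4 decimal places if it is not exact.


Sort jobs by processing time (SPT order): [3, 3, 6, 13, 14]
Compute completion times sequentially:
  Job 1: processing = 3, completes at 3
  Job 2: processing = 3, completes at 6
  Job 3: processing = 6, completes at 12
  Job 4: processing = 13, completes at 25
  Job 5: processing = 14, completes at 39
Sum of completion times = 85
Average completion time = 85/5 = 17.0

17.0


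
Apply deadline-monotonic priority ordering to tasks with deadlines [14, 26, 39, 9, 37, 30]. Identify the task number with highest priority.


Sort tasks by relative deadline (ascending):
  Task 4: deadline = 9
  Task 1: deadline = 14
  Task 2: deadline = 26
  Task 6: deadline = 30
  Task 5: deadline = 37
  Task 3: deadline = 39
Priority order (highest first): [4, 1, 2, 6, 5, 3]
Highest priority task = 4

4


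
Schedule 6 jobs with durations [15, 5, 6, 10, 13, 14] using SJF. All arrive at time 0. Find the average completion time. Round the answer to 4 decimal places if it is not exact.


SJF order (ascending): [5, 6, 10, 13, 14, 15]
Completion times:
  Job 1: burst=5, C=5
  Job 2: burst=6, C=11
  Job 3: burst=10, C=21
  Job 4: burst=13, C=34
  Job 5: burst=14, C=48
  Job 6: burst=15, C=63
Average completion = 182/6 = 30.3333

30.3333


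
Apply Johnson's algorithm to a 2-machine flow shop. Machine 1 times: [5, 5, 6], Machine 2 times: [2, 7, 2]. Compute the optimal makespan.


Apply Johnson's rule:
  Group 1 (a <= b): [(2, 5, 7)]
  Group 2 (a > b): [(1, 5, 2), (3, 6, 2)]
Optimal job order: [2, 1, 3]
Schedule:
  Job 2: M1 done at 5, M2 done at 12
  Job 1: M1 done at 10, M2 done at 14
  Job 3: M1 done at 16, M2 done at 18
Makespan = 18

18


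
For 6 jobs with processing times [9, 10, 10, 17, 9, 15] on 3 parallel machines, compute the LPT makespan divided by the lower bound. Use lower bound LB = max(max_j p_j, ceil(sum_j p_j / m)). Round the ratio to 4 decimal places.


LPT order: [17, 15, 10, 10, 9, 9]
Machine loads after assignment: [26, 24, 20]
LPT makespan = 26
Lower bound = max(max_job, ceil(total/3)) = max(17, 24) = 24
Ratio = 26 / 24 = 1.0833

1.0833


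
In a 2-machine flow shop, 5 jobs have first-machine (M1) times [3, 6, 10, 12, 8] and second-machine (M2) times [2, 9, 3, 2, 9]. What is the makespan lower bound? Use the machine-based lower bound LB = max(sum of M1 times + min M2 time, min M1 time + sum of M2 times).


LB1 = sum(M1 times) + min(M2 times) = 39 + 2 = 41
LB2 = min(M1 times) + sum(M2 times) = 3 + 25 = 28
Lower bound = max(LB1, LB2) = max(41, 28) = 41

41


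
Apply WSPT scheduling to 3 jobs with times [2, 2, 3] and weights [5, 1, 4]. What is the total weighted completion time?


Compute p/w ratios and sort ascending (WSPT): [(2, 5), (3, 4), (2, 1)]
Compute weighted completion times:
  Job (p=2,w=5): C=2, w*C=5*2=10
  Job (p=3,w=4): C=5, w*C=4*5=20
  Job (p=2,w=1): C=7, w*C=1*7=7
Total weighted completion time = 37

37


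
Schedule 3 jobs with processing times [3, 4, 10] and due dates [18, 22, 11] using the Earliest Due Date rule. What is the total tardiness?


Sort by due date (EDD order): [(10, 11), (3, 18), (4, 22)]
Compute completion times and tardiness:
  Job 1: p=10, d=11, C=10, tardiness=max(0,10-11)=0
  Job 2: p=3, d=18, C=13, tardiness=max(0,13-18)=0
  Job 3: p=4, d=22, C=17, tardiness=max(0,17-22)=0
Total tardiness = 0

0


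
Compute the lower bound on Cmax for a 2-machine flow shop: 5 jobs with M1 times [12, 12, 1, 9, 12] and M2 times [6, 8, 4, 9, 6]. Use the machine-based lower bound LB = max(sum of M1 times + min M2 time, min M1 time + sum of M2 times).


LB1 = sum(M1 times) + min(M2 times) = 46 + 4 = 50
LB2 = min(M1 times) + sum(M2 times) = 1 + 33 = 34
Lower bound = max(LB1, LB2) = max(50, 34) = 50

50


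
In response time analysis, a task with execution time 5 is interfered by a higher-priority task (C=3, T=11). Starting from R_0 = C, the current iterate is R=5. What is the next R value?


R_next = C + ceil(R_prev / T_hp) * C_hp
ceil(5 / 11) = ceil(0.4545) = 1
Interference = 1 * 3 = 3
R_next = 5 + 3 = 8

8


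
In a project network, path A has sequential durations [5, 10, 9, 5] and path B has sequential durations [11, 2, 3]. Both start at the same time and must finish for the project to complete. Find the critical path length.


Path A total = 5 + 10 + 9 + 5 = 29
Path B total = 11 + 2 + 3 = 16
Critical path = longest path = max(29, 16) = 29

29


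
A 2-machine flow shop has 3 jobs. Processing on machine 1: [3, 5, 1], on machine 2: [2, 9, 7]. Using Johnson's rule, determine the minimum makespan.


Apply Johnson's rule:
  Group 1 (a <= b): [(3, 1, 7), (2, 5, 9)]
  Group 2 (a > b): [(1, 3, 2)]
Optimal job order: [3, 2, 1]
Schedule:
  Job 3: M1 done at 1, M2 done at 8
  Job 2: M1 done at 6, M2 done at 17
  Job 1: M1 done at 9, M2 done at 19
Makespan = 19

19


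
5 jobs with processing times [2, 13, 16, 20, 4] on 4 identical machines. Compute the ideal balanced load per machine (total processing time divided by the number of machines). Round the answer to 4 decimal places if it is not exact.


Total processing time = 2 + 13 + 16 + 20 + 4 = 55
Number of machines = 4
Ideal balanced load = 55 / 4 = 13.75

13.75


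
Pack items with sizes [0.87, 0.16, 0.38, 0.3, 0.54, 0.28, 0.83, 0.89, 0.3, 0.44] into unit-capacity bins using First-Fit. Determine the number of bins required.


Place items sequentially using First-Fit:
  Item 0.87 -> new Bin 1
  Item 0.16 -> new Bin 2
  Item 0.38 -> Bin 2 (now 0.54)
  Item 0.3 -> Bin 2 (now 0.84)
  Item 0.54 -> new Bin 3
  Item 0.28 -> Bin 3 (now 0.82)
  Item 0.83 -> new Bin 4
  Item 0.89 -> new Bin 5
  Item 0.3 -> new Bin 6
  Item 0.44 -> Bin 6 (now 0.74)
Total bins used = 6

6


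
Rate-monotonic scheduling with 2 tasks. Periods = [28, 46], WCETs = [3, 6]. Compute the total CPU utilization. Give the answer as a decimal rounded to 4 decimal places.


Compute individual utilizations (exact fractions):
  Task 1: C/T = 3/28 (approx. 0.1071)
  Task 2: C/T = 6/46 = 3/23 (approx. 0.1304)
Total utilization U = 3/28 + 3/23 = 153/644
Rounded to 4 decimal places: U = 0.2376
RM (Liu & Layland) bound for 2 tasks = 0.828427; compare with U = 153/644 (approx. 0.237578)
U <= bound, so schedulable by RM sufficient condition.

0.2376


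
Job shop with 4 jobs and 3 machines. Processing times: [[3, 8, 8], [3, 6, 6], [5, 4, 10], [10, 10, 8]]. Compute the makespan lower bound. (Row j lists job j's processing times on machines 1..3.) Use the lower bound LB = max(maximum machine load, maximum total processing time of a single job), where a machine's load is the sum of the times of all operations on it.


Machine loads:
  Machine 1: 3 + 3 + 5 + 10 = 21
  Machine 2: 8 + 6 + 4 + 10 = 28
  Machine 3: 8 + 6 + 10 + 8 = 32
Max machine load = 32
Job totals:
  Job 1: 19
  Job 2: 15
  Job 3: 19
  Job 4: 28
Max job total = 28
Lower bound = max(32, 28) = 32

32


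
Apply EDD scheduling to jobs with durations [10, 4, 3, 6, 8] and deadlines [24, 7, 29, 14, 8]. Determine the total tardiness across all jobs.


Sort by due date (EDD order): [(4, 7), (8, 8), (6, 14), (10, 24), (3, 29)]
Compute completion times and tardiness:
  Job 1: p=4, d=7, C=4, tardiness=max(0,4-7)=0
  Job 2: p=8, d=8, C=12, tardiness=max(0,12-8)=4
  Job 3: p=6, d=14, C=18, tardiness=max(0,18-14)=4
  Job 4: p=10, d=24, C=28, tardiness=max(0,28-24)=4
  Job 5: p=3, d=29, C=31, tardiness=max(0,31-29)=2
Total tardiness = 14

14


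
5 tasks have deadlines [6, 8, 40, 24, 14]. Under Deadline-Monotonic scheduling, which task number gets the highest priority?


Sort tasks by relative deadline (ascending):
  Task 1: deadline = 6
  Task 2: deadline = 8
  Task 5: deadline = 14
  Task 4: deadline = 24
  Task 3: deadline = 40
Priority order (highest first): [1, 2, 5, 4, 3]
Highest priority task = 1

1


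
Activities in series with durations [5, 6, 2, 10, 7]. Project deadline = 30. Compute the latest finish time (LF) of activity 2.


LF(activity 2) = deadline - sum of successor durations
Successors: activities 3 through 5 with durations [2, 10, 7]
Sum of successor durations = 19
LF = 30 - 19 = 11

11


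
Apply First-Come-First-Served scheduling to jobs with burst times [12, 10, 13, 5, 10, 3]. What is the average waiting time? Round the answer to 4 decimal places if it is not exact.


FCFS order (as given): [12, 10, 13, 5, 10, 3]
Waiting times:
  Job 1: wait = 0
  Job 2: wait = 12
  Job 3: wait = 22
  Job 4: wait = 35
  Job 5: wait = 40
  Job 6: wait = 50
Sum of waiting times = 159
Average waiting time = 159/6 = 26.5

26.5


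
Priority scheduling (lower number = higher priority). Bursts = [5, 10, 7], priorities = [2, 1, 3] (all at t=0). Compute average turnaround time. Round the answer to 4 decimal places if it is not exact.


Sort by priority (ascending = highest first):
Order: [(1, 10), (2, 5), (3, 7)]
Completion times:
  Priority 1, burst=10, C=10
  Priority 2, burst=5, C=15
  Priority 3, burst=7, C=22
Average turnaround = 47/3 = 15.6667

15.6667


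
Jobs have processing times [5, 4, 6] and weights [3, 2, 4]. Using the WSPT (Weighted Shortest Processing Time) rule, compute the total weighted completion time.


Compute p/w ratios and sort ascending (WSPT): [(6, 4), (5, 3), (4, 2)]
Compute weighted completion times:
  Job (p=6,w=4): C=6, w*C=4*6=24
  Job (p=5,w=3): C=11, w*C=3*11=33
  Job (p=4,w=2): C=15, w*C=2*15=30
Total weighted completion time = 87

87


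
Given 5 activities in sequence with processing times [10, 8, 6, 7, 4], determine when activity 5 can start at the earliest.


Activity 5 starts after activities 1 through 4 complete.
Predecessor durations: [10, 8, 6, 7]
ES = 10 + 8 + 6 + 7 = 31

31


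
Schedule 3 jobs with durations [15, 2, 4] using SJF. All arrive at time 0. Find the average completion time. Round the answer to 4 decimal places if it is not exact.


SJF order (ascending): [2, 4, 15]
Completion times:
  Job 1: burst=2, C=2
  Job 2: burst=4, C=6
  Job 3: burst=15, C=21
Average completion = 29/3 = 9.6667

9.6667


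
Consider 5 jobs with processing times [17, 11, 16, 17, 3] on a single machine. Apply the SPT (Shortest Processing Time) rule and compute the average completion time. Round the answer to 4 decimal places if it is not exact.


Sort jobs by processing time (SPT order): [3, 11, 16, 17, 17]
Compute completion times sequentially:
  Job 1: processing = 3, completes at 3
  Job 2: processing = 11, completes at 14
  Job 3: processing = 16, completes at 30
  Job 4: processing = 17, completes at 47
  Job 5: processing = 17, completes at 64
Sum of completion times = 158
Average completion time = 158/5 = 31.6

31.6


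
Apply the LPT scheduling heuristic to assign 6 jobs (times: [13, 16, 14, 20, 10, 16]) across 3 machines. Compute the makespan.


Sort jobs in decreasing order (LPT): [20, 16, 16, 14, 13, 10]
Assign each job to the least loaded machine:
  Machine 1: jobs [20, 10], load = 30
  Machine 2: jobs [16, 14], load = 30
  Machine 3: jobs [16, 13], load = 29
Makespan = max load = 30

30


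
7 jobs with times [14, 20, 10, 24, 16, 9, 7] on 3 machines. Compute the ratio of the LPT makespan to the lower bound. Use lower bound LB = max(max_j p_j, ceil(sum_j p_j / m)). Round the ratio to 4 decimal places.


LPT order: [24, 20, 16, 14, 10, 9, 7]
Machine loads after assignment: [33, 37, 30]
LPT makespan = 37
Lower bound = max(max_job, ceil(total/3)) = max(24, 34) = 34
Ratio = 37 / 34 = 1.0882

1.0882


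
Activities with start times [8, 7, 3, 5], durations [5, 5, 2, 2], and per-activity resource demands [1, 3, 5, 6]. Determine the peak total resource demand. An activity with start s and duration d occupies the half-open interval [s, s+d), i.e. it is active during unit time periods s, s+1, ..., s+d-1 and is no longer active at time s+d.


Each activity i is active on [start_i, start_i + duration_i).
Compute total resource usage per time slot:
  t=0: active resources = [], total = 0
  t=1: active resources = [], total = 0
  t=2: active resources = [], total = 0
  t=3: active resources = [5], total = 5
  t=4: active resources = [5], total = 5
  t=5: active resources = [6], total = 6
  t=6: active resources = [6], total = 6
  t=7: active resources = [3], total = 3
  t=8: active resources = [1, 3], total = 4
  t=9: active resources = [1, 3], total = 4
  t=10: active resources = [1, 3], total = 4
  t=11: active resources = [1, 3], total = 4
  t=12: active resources = [1], total = 1
Peak resource demand = 6

6


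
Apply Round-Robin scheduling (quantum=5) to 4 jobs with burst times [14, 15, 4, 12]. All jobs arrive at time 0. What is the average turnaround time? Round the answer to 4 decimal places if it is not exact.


Time quantum = 5
Execution trace:
  J1 runs 5 units, time = 5
  J2 runs 5 units, time = 10
  J3 runs 4 units, time = 14
  J4 runs 5 units, time = 19
  J1 runs 5 units, time = 24
  J2 runs 5 units, time = 29
  J4 runs 5 units, time = 34
  J1 runs 4 units, time = 38
  J2 runs 5 units, time = 43
  J4 runs 2 units, time = 45
Finish times: [38, 43, 14, 45]
Average turnaround = 140/4 = 35.0

35.0


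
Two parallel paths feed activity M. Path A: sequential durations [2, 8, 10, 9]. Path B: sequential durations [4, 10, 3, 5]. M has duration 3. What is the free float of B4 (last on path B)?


ES(B4) = sum of predecessors on chain B = 17
EF(B4) = ES + duration = 17 + 5 = 22
Successor of B4 is M. ES(M) = max(sum(A), sum(B)) = max(29, 22) = 29
Free float = ES(successor) - EF(current) = 29 - 22 = 7

7


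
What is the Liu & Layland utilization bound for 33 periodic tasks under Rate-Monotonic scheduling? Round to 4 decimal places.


Compute 2^(1/33) = 1.0212266063
Subtract 1: 1.0212266063 - 1 = 0.0212266063
Multiply by n: 33 * 0.0212266063 = 0.7004780079
Round to 4 dp: 0.7005

0.7005


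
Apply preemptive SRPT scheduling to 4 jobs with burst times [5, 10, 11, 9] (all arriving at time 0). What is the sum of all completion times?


Since all jobs arrive at t=0, SRPT equals SPT ordering.
SPT order: [5, 9, 10, 11]
Completion times:
  Job 1: p=5, C=5
  Job 2: p=9, C=14
  Job 3: p=10, C=24
  Job 4: p=11, C=35
Total completion time = 5 + 14 + 24 + 35 = 78

78


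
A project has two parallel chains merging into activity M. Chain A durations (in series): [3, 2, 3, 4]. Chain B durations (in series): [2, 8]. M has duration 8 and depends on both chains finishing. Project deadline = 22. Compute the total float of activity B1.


Forward pass: ES(B1) = sum of predecessors on chain B = 0
EF = ES + duration = 0 + 2 = 2
Backward pass: LF(M) = deadline = 22; LS(M) = 22 - 8 = 14
LF(B1) = LS(M) - sum(successors on chain B) = 14 - 8 = 6
LS = LF - duration = 6 - 2 = 4
Total float = LS - ES = 4 - 0 = 4

4


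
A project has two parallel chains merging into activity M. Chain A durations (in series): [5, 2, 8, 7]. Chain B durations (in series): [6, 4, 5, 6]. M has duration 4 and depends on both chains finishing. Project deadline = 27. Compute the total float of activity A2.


Forward pass: ES(A2) = sum of predecessors on chain A = 5
EF = ES + duration = 5 + 2 = 7
Backward pass: LF(M) = deadline = 27; LS(M) = 27 - 4 = 23
LF(A2) = LS(M) - sum(successors on chain A) = 23 - 15 = 8
LS = LF - duration = 8 - 2 = 6
Total float = LS - ES = 6 - 5 = 1

1


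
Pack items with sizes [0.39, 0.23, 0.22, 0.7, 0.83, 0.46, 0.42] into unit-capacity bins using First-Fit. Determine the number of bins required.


Place items sequentially using First-Fit:
  Item 0.39 -> new Bin 1
  Item 0.23 -> Bin 1 (now 0.62)
  Item 0.22 -> Bin 1 (now 0.84)
  Item 0.7 -> new Bin 2
  Item 0.83 -> new Bin 3
  Item 0.46 -> new Bin 4
  Item 0.42 -> Bin 4 (now 0.88)
Total bins used = 4

4


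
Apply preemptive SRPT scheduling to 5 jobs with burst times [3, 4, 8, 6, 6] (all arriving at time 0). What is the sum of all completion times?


Since all jobs arrive at t=0, SRPT equals SPT ordering.
SPT order: [3, 4, 6, 6, 8]
Completion times:
  Job 1: p=3, C=3
  Job 2: p=4, C=7
  Job 3: p=6, C=13
  Job 4: p=6, C=19
  Job 5: p=8, C=27
Total completion time = 3 + 7 + 13 + 19 + 27 = 69

69


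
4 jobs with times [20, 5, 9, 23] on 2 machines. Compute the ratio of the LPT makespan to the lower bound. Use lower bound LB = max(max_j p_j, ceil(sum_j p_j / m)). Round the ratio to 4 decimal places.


LPT order: [23, 20, 9, 5]
Machine loads after assignment: [28, 29]
LPT makespan = 29
Lower bound = max(max_job, ceil(total/2)) = max(23, 29) = 29
Ratio = 29 / 29 = 1.0

1.0


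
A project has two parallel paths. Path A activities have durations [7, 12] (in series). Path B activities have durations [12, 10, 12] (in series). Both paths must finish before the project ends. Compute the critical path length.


Path A total = 7 + 12 = 19
Path B total = 12 + 10 + 12 = 34
Critical path = longest path = max(19, 34) = 34

34


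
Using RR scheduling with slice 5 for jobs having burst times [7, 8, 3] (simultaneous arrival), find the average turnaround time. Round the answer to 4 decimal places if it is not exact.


Time quantum = 5
Execution trace:
  J1 runs 5 units, time = 5
  J2 runs 5 units, time = 10
  J3 runs 3 units, time = 13
  J1 runs 2 units, time = 15
  J2 runs 3 units, time = 18
Finish times: [15, 18, 13]
Average turnaround = 46/3 = 15.3333

15.3333


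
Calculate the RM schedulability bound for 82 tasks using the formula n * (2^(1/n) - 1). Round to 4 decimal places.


Compute 2^(1/82) = 1.0084888420
Subtract 1: 1.0084888420 - 1 = 0.0084888420
Multiply by n: 82 * 0.0084888420 = 0.6960850440
Round to 4 dp: 0.6961

0.6961


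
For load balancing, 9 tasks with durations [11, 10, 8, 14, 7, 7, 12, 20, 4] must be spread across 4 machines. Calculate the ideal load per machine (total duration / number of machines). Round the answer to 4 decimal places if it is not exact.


Total processing time = 11 + 10 + 8 + 14 + 7 + 7 + 12 + 20 + 4 = 93
Number of machines = 4
Ideal balanced load = 93 / 4 = 23.25

23.25


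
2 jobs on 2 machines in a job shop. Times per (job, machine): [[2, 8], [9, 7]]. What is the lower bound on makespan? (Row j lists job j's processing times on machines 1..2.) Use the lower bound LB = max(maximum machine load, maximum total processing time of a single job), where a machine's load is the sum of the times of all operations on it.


Machine loads:
  Machine 1: 2 + 9 = 11
  Machine 2: 8 + 7 = 15
Max machine load = 15
Job totals:
  Job 1: 10
  Job 2: 16
Max job total = 16
Lower bound = max(15, 16) = 16

16


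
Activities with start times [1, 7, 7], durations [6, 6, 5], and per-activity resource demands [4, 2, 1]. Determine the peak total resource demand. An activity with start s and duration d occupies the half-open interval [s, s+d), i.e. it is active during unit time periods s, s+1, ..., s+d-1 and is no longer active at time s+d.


Each activity i is active on [start_i, start_i + duration_i).
Compute total resource usage per time slot:
  t=0: active resources = [], total = 0
  t=1: active resources = [4], total = 4
  t=2: active resources = [4], total = 4
  t=3: active resources = [4], total = 4
  t=4: active resources = [4], total = 4
  t=5: active resources = [4], total = 4
  t=6: active resources = [4], total = 4
  t=7: active resources = [2, 1], total = 3
  t=8: active resources = [2, 1], total = 3
  t=9: active resources = [2, 1], total = 3
  t=10: active resources = [2, 1], total = 3
  t=11: active resources = [2, 1], total = 3
  t=12: active resources = [2], total = 2
Peak resource demand = 4

4


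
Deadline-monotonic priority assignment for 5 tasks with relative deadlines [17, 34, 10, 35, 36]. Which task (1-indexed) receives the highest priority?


Sort tasks by relative deadline (ascending):
  Task 3: deadline = 10
  Task 1: deadline = 17
  Task 2: deadline = 34
  Task 4: deadline = 35
  Task 5: deadline = 36
Priority order (highest first): [3, 1, 2, 4, 5]
Highest priority task = 3

3


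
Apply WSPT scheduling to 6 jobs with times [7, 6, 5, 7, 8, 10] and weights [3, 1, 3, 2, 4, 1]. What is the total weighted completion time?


Compute p/w ratios and sort ascending (WSPT): [(5, 3), (8, 4), (7, 3), (7, 2), (6, 1), (10, 1)]
Compute weighted completion times:
  Job (p=5,w=3): C=5, w*C=3*5=15
  Job (p=8,w=4): C=13, w*C=4*13=52
  Job (p=7,w=3): C=20, w*C=3*20=60
  Job (p=7,w=2): C=27, w*C=2*27=54
  Job (p=6,w=1): C=33, w*C=1*33=33
  Job (p=10,w=1): C=43, w*C=1*43=43
Total weighted completion time = 257

257


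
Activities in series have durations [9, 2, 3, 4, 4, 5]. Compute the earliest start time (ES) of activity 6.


Activity 6 starts after activities 1 through 5 complete.
Predecessor durations: [9, 2, 3, 4, 4]
ES = 9 + 2 + 3 + 4 + 4 = 22

22


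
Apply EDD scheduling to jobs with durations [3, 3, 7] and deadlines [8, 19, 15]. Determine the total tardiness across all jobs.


Sort by due date (EDD order): [(3, 8), (7, 15), (3, 19)]
Compute completion times and tardiness:
  Job 1: p=3, d=8, C=3, tardiness=max(0,3-8)=0
  Job 2: p=7, d=15, C=10, tardiness=max(0,10-15)=0
  Job 3: p=3, d=19, C=13, tardiness=max(0,13-19)=0
Total tardiness = 0

0


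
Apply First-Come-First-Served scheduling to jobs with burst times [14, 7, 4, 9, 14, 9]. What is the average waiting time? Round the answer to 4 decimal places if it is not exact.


FCFS order (as given): [14, 7, 4, 9, 14, 9]
Waiting times:
  Job 1: wait = 0
  Job 2: wait = 14
  Job 3: wait = 21
  Job 4: wait = 25
  Job 5: wait = 34
  Job 6: wait = 48
Sum of waiting times = 142
Average waiting time = 142/6 = 23.6667

23.6667


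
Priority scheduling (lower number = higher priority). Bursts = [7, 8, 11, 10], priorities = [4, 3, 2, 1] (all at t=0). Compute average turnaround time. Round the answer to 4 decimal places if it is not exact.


Sort by priority (ascending = highest first):
Order: [(1, 10), (2, 11), (3, 8), (4, 7)]
Completion times:
  Priority 1, burst=10, C=10
  Priority 2, burst=11, C=21
  Priority 3, burst=8, C=29
  Priority 4, burst=7, C=36
Average turnaround = 96/4 = 24.0

24.0


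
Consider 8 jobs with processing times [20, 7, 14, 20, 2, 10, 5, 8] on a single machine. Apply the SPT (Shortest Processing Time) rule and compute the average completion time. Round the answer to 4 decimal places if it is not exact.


Sort jobs by processing time (SPT order): [2, 5, 7, 8, 10, 14, 20, 20]
Compute completion times sequentially:
  Job 1: processing = 2, completes at 2
  Job 2: processing = 5, completes at 7
  Job 3: processing = 7, completes at 14
  Job 4: processing = 8, completes at 22
  Job 5: processing = 10, completes at 32
  Job 6: processing = 14, completes at 46
  Job 7: processing = 20, completes at 66
  Job 8: processing = 20, completes at 86
Sum of completion times = 275
Average completion time = 275/8 = 34.375

34.375


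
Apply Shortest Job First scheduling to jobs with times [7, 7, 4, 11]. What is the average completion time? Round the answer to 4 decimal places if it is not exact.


SJF order (ascending): [4, 7, 7, 11]
Completion times:
  Job 1: burst=4, C=4
  Job 2: burst=7, C=11
  Job 3: burst=7, C=18
  Job 4: burst=11, C=29
Average completion = 62/4 = 15.5

15.5


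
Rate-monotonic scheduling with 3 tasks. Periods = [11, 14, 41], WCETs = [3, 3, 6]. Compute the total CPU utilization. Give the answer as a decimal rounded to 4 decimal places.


Compute individual utilizations (exact fractions):
  Task 1: C/T = 3/11 (approx. 0.2727)
  Task 2: C/T = 3/14 (approx. 0.2143)
  Task 3: C/T = 6/41 (approx. 0.1463)
Total utilization U = 3/11 + 3/14 + 6/41 = 3999/6314
Rounded to 4 decimal places: U = 0.6334
RM (Liu & Layland) bound for 3 tasks = 0.779763; compare with U = 3999/6314 (approx. 0.633354)
U <= bound, so schedulable by RM sufficient condition.

0.6334


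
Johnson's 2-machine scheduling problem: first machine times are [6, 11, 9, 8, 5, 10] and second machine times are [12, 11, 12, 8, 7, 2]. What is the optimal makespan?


Apply Johnson's rule:
  Group 1 (a <= b): [(5, 5, 7), (1, 6, 12), (4, 8, 8), (3, 9, 12), (2, 11, 11)]
  Group 2 (a > b): [(6, 10, 2)]
Optimal job order: [5, 1, 4, 3, 2, 6]
Schedule:
  Job 5: M1 done at 5, M2 done at 12
  Job 1: M1 done at 11, M2 done at 24
  Job 4: M1 done at 19, M2 done at 32
  Job 3: M1 done at 28, M2 done at 44
  Job 2: M1 done at 39, M2 done at 55
  Job 6: M1 done at 49, M2 done at 57
Makespan = 57

57


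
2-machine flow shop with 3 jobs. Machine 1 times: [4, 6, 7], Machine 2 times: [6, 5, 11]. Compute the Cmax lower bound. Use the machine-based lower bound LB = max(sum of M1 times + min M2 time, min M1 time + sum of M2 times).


LB1 = sum(M1 times) + min(M2 times) = 17 + 5 = 22
LB2 = min(M1 times) + sum(M2 times) = 4 + 22 = 26
Lower bound = max(LB1, LB2) = max(22, 26) = 26

26


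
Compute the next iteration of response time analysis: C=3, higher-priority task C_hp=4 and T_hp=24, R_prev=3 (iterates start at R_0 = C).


R_next = C + ceil(R_prev / T_hp) * C_hp
ceil(3 / 24) = ceil(0.125) = 1
Interference = 1 * 4 = 4
R_next = 3 + 4 = 7

7


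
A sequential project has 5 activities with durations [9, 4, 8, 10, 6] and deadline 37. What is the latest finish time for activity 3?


LF(activity 3) = deadline - sum of successor durations
Successors: activities 4 through 5 with durations [10, 6]
Sum of successor durations = 16
LF = 37 - 16 = 21

21


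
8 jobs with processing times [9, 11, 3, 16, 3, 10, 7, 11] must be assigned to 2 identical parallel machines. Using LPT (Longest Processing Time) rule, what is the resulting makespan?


Sort jobs in decreasing order (LPT): [16, 11, 11, 10, 9, 7, 3, 3]
Assign each job to the least loaded machine:
  Machine 1: jobs [16, 10, 7, 3], load = 36
  Machine 2: jobs [11, 11, 9, 3], load = 34
Makespan = max load = 36

36


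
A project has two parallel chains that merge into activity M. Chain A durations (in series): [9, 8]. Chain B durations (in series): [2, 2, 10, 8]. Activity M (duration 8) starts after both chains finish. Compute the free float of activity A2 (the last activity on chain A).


ES(A2) = sum of predecessors on chain A = 9
EF(A2) = ES + duration = 9 + 8 = 17
Successor of A2 is M. ES(M) = max(sum(A), sum(B)) = max(17, 22) = 22
Free float = ES(successor) - EF(current) = 22 - 17 = 5

5


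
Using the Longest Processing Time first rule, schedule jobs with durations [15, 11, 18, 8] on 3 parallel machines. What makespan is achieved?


Sort jobs in decreasing order (LPT): [18, 15, 11, 8]
Assign each job to the least loaded machine:
  Machine 1: jobs [18], load = 18
  Machine 2: jobs [15], load = 15
  Machine 3: jobs [11, 8], load = 19
Makespan = max load = 19

19


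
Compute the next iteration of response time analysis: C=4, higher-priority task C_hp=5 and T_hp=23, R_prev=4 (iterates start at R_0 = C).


R_next = C + ceil(R_prev / T_hp) * C_hp
ceil(4 / 23) = ceil(0.1739) = 1
Interference = 1 * 5 = 5
R_next = 4 + 5 = 9

9


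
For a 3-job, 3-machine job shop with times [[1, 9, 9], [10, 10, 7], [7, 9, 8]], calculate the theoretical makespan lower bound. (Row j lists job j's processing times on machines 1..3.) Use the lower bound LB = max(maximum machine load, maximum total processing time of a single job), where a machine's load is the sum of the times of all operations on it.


Machine loads:
  Machine 1: 1 + 10 + 7 = 18
  Machine 2: 9 + 10 + 9 = 28
  Machine 3: 9 + 7 + 8 = 24
Max machine load = 28
Job totals:
  Job 1: 19
  Job 2: 27
  Job 3: 24
Max job total = 27
Lower bound = max(28, 27) = 28

28


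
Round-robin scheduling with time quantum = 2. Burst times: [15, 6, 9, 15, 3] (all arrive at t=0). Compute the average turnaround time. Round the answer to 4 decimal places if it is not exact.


Time quantum = 2
Execution trace:
  J1 runs 2 units, time = 2
  J2 runs 2 units, time = 4
  J3 runs 2 units, time = 6
  J4 runs 2 units, time = 8
  J5 runs 2 units, time = 10
  J1 runs 2 units, time = 12
  J2 runs 2 units, time = 14
  J3 runs 2 units, time = 16
  J4 runs 2 units, time = 18
  J5 runs 1 units, time = 19
  J1 runs 2 units, time = 21
  J2 runs 2 units, time = 23
  J3 runs 2 units, time = 25
  J4 runs 2 units, time = 27
  J1 runs 2 units, time = 29
  J3 runs 2 units, time = 31
  J4 runs 2 units, time = 33
  J1 runs 2 units, time = 35
  J3 runs 1 units, time = 36
  J4 runs 2 units, time = 38
  J1 runs 2 units, time = 40
  J4 runs 2 units, time = 42
  J1 runs 2 units, time = 44
  J4 runs 2 units, time = 46
  J1 runs 1 units, time = 47
  J4 runs 1 units, time = 48
Finish times: [47, 23, 36, 48, 19]
Average turnaround = 173/5 = 34.6

34.6


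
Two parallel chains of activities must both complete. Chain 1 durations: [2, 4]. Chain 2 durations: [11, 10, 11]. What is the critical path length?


Path A total = 2 + 4 = 6
Path B total = 11 + 10 + 11 = 32
Critical path = longest path = max(6, 32) = 32

32
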